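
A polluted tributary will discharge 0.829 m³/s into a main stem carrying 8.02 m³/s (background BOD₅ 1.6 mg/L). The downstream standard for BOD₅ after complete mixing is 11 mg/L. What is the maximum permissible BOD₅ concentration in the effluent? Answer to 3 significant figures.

102 mg/L

At the limit, (Qr·Cr + Qe·Cₑ)/(Qr + Qe) = 11:
Cₑ = (8.849·11 − 8.020·1.600) / 0.8290 = 101.9 mg/L.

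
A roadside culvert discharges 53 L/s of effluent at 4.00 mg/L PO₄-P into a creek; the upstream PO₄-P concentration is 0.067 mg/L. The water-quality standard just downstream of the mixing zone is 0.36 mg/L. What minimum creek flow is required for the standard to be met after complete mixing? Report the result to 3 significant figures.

658 L/s

Set C_mix = 0.36: (Q·0.06700 + 53.00·4.000) / (Q + 53.00) = 0.36
→ Q = 53.00·(4.000 − 0.36)/(0.36 − 0.06700) = 658.4 L/s.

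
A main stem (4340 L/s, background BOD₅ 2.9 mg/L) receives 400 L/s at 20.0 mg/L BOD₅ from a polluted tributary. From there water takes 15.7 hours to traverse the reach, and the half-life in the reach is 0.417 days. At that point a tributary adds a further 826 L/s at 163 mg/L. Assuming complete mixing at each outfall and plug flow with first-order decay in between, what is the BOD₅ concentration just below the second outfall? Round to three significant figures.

Mass balance: C = (4340·2.900 + 400.0·20.00) / 4740 = 20590/4740 = 4.343 mg/L; combined flow 4740 L/s.
Half-life 0.417 d → k = ln 2 / 0.417 = 1.662 d⁻¹.
Decay over the reach: 4.343·exp(−kt) = 4.343·0.3371 = 1.464 mg/L.
At the second outfall, C = (4740·1.464 + 826.0·163.0) / (4740 + 826.0) = 25.44 mg/L.

25.4 mg/L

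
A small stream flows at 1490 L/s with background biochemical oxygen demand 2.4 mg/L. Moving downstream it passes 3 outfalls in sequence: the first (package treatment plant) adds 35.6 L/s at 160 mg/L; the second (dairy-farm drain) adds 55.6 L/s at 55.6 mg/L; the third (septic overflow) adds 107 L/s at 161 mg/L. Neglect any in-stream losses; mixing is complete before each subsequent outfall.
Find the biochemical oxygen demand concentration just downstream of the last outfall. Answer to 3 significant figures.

17.5 mg/L

After outfall 1: Q = 1490 + 35.60 = 1526 L/s; C = (1490·2.400 + 35.60·160.0)/1526 = 6.078 mg/L.
After outfall 2: Q = 1526 + 55.60 = 1581 L/s; C = (1526·6.078 + 55.60·55.60)/1581 = 7.819 mg/L.
After outfall 3: Q = 1581 + 107.0 = 1688 L/s; C = (1581·7.819 + 107.0·161.0)/1688 = 17.53 mg/L.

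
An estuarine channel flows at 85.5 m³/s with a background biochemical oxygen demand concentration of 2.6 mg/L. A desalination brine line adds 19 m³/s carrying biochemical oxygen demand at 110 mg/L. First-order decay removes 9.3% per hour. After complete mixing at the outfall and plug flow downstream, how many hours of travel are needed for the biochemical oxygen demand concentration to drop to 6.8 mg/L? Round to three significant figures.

12.1 h

Mixed concentration C = ΣQC/ΣQ = (85.50·2.600 + 19.00·110.0) / 104.5 = 2312/104.5 = 22.13 mg/L.
9.3%/h lost → k = −ln(1 − 0.093) = 0.09761 h⁻¹.
22.13·exp(−k·t) = 6.8 → t = ln(22.13/6.8)/k = 43510 s = 12.09 h.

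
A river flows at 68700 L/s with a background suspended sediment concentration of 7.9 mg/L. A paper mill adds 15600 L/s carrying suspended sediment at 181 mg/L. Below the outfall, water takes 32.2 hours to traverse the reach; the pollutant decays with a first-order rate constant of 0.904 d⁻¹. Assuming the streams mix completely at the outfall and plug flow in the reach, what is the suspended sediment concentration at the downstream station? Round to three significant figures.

Conservation of mass: C = (68700·7.900 + 15600·181.0) / 84300 = 3366000/84300 = 39.93 mg/L.
First-order decay: C = 39.93·exp(−k·t) = 39.93·0.2973 = 11.87 mg/L.

11.9 mg/L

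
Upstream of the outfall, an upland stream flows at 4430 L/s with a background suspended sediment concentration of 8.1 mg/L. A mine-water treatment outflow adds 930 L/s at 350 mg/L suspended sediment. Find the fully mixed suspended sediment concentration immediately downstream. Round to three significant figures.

67.4 mg/L

Mixed concentration C = ΣQC/ΣQ = (4430·8.100 + 930.0·350.0) / 5360 = 361400/5360 = 67.42 mg/L.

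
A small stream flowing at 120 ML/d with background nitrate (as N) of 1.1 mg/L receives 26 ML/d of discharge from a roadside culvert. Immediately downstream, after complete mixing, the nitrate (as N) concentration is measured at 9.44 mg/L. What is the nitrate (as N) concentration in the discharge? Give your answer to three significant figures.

47.9 mg/L

Mass balance: 120.0·1.100 + 26.00·Cₑ = 146.0·9.440
→ Cₑ = (146.0·9.440 − 120.0·1.100) / 26.00 = 47.93 mg/L.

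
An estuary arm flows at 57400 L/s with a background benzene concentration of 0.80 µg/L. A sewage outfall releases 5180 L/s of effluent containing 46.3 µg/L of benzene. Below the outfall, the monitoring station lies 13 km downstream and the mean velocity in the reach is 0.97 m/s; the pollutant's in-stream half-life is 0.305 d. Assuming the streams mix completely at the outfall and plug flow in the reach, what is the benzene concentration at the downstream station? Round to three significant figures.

3.21 µg/L

Mass balance: C = (57400·0.8000 + 5180·46.30) / 62580 = 285800/62580 = 4.566 µg/L.
Travel time t = 13·1000 / 0.97 = 13400 s = 3.723 h.
Half-life 0.305 d → k = ln 2 / 0.305 = 2.273 d⁻¹.
Applying C = C₀e^(−kt): 4.566 × 0.7029 = 3.210 µg/L.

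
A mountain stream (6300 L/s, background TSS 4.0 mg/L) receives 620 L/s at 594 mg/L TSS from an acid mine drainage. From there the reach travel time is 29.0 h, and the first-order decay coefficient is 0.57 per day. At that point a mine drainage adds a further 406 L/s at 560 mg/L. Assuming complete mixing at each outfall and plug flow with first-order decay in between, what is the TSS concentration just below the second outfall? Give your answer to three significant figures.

58.0 mg/L

Mixed concentration C = ΣQC/ΣQ = (6300·4.000 + 620.0·594.0) / 6920 = 393500/6920 = 56.86 mg/L; combined flow 6920 L/s.
Applying C = C₀e^(−kt): 56.86 × 0.5022 = 28.56 mg/L.
Second outfall: C = (6920·28.56 + 406.0·560.0)/7326 = 58.01 mg/L.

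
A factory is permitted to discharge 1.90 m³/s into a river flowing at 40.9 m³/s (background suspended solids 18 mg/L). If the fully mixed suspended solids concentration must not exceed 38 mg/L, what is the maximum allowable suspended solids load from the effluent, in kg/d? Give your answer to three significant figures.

Mass balance at the limit: 40.90·18.00 + 1.900·Cₑ = 42.80·38 → Cₑ = 468.5 mg/L.
Load = 1.900 m³/s × 468.5 g/m³ × 86 400 s/d = 76910 kg/d.

76900 kg/d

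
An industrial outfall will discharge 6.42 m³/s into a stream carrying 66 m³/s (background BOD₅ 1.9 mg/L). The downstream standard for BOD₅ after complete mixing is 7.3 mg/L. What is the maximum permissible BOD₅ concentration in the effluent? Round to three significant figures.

At the limit, (Qr·Cr + Qe·Cₑ)/(Qr + Qe) = 7.3:
Cₑ = (72.42·7.3 − 66.00·1.900) / 6.420 = 62.81 mg/L.

62.8 mg/L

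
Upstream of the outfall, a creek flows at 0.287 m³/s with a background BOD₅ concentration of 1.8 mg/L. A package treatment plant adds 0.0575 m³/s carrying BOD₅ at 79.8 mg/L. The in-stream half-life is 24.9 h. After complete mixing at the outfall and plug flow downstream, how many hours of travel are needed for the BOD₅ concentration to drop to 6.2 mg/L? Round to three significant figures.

31.3 h

After mixing, C = (0.2870·1.800 + 0.05750·79.80) / 0.3445 = 5.105/0.3445 = 14.82 mg/L.
Half-life 24.9 h → k = ln 2 / 24.9 = 0.02784 h⁻¹ = 0.6681 d⁻¹.
14.82·exp(−k·t) = 6.2 → t = ln(14.82/6.2)/k = 112700 s = 31.30 h.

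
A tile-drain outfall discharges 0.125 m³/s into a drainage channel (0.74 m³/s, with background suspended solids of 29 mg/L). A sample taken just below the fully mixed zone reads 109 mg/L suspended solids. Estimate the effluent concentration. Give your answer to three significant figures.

Mass balance: 0.7400·29.00 + 0.1250·Cₑ = 0.8650·109.0
→ Cₑ = (0.8650·109.0 − 0.7400·29.00) / 0.1250 = 582.6 mg/L.

583 mg/L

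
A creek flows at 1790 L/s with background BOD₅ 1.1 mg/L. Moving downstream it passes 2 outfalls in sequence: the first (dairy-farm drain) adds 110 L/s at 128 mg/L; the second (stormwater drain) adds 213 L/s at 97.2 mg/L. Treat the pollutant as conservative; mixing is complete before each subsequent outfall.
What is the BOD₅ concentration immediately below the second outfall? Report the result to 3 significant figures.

After outfall 1: Q = 1790 + 110.0 = 1900 L/s; C = (1790·1.100 + 110.0·128.0)/1900 = 8.447 mg/L.
After outfall 2: Q = 1900 + 213.0 = 2113 L/s; C = (1900·8.447 + 213.0·97.20)/2113 = 17.39 mg/L.

17.4 mg/L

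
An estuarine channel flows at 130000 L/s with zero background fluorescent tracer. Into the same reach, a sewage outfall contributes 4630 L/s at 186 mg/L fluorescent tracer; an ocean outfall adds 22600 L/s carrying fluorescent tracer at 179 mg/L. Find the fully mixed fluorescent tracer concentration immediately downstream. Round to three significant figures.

31.2 mg/L

After mixing, C = (130000·0 + 4630·186.0 + 22600·179.0) / 157200 = 4907000/157200 = 31.21 mg/L.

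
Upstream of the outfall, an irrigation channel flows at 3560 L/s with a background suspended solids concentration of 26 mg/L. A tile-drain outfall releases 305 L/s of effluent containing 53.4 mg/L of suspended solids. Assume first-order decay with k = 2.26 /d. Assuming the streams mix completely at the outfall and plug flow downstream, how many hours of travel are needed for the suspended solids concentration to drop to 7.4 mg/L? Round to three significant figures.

Mixed concentration C = ΣQC/ΣQ = (3560·26.00 + 305.0·53.40) / 3865 = 108800/3865 = 28.16 mg/L.
28.16·exp(−k·t) = 7.4 → t = ln(28.16/7.4)/k = 51090 s = 14.19 h.

14.2 h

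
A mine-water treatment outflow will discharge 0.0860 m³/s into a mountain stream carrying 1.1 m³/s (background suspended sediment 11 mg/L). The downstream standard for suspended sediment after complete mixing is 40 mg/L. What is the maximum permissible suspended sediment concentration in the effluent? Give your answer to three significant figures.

At the limit, (Qr·Cr + Qe·Cₑ)/(Qr + Qe) = 40:
Cₑ = (1.186·40 − 1.100·11.00) / 0.08600 = 410.9 mg/L.

411 mg/L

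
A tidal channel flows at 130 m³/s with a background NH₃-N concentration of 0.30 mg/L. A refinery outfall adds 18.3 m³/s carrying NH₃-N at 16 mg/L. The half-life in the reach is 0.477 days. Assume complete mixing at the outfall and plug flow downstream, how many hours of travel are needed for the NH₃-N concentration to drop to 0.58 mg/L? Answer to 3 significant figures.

After mixing, C = (130.0·0.3000 + 18.30·16.00) / 148.3 = 331.8/148.3 = 2.237 mg/L.
Half-life 0.477 d → k = ln 2 / 0.477 = 1.453 d⁻¹.
2.237·exp(−k·t) = 0.58 → t = ln(2.237/0.58)/k = 80270 s = 22.30 h.

22.3 h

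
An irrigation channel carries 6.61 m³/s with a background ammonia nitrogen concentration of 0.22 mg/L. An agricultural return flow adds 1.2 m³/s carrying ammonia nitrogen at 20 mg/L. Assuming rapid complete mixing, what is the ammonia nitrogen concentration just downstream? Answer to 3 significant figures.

Conservation of mass: C = (6.610·0.2200 + 1.200·20.00) / 7.810 = 25.45/7.810 = 3.259 mg/L.

3.26 mg/L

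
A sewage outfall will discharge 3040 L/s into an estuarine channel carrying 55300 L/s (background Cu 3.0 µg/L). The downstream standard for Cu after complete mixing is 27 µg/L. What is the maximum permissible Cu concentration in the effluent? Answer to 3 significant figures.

At the limit, (Qr·Cr + Qe·Cₑ)/(Qr + Qe) = 27:
Cₑ = (58340·27 − 55300·3.000) / 3040 = 463.6 µg/L.

464 µg/L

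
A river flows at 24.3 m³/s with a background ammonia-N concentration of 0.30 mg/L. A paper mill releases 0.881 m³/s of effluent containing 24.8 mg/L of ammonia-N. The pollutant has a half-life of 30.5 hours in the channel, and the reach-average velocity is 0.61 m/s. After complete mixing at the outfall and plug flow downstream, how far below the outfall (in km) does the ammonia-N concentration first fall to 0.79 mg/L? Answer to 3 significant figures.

Mass balance: C = (24.30·0.3000 + 0.8810·24.80) / 25.18 = 29.14/25.18 = 1.157 mg/L.
Half-life 30.5 h → k = ln 2 / 30.5 = 0.02273 h⁻¹ = 0.5454 d⁻¹.
Set 1.157·exp(−k·t) = 0.79 → t = ln(1.157/0.79)/k = 60460 s = 16.80 h.
Distance = v·t = 0.61·60460 = 36880 m = 36.88 km.

36.9 km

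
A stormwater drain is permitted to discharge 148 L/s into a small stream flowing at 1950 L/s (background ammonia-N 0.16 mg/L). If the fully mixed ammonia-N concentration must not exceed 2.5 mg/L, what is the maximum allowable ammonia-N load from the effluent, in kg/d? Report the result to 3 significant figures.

Mass balance at the limit: 1950·0.1600 + 148.0·Cₑ = 2098·2.5 → Cₑ = 33.33 mg/L.
148.0 L/s = 0.1480 m³/s. Load = 0.1480 m³/s × 33.33 g/m³ × 86 400 s/d = 426.2 kg/d.

426 kg/d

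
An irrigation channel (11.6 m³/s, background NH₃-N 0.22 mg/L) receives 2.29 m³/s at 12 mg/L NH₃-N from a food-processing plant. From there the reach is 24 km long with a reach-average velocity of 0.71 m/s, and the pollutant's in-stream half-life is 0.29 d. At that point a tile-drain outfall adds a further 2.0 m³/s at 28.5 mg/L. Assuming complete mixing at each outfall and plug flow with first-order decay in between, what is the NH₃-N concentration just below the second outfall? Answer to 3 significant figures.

Mass balance: C = (11.60·0.2200 + 2.290·12.00) / 13.89 = 30.03/13.89 = 2.162 mg/L; combined flow 13.89 m³/s.
Travel time t = 24·1000 / 0.71 = 33800 s = 9.390 h.
Half-life 0.29 d → k = ln 2 / 0.29 = 2.390 d⁻¹.
Applying C = C₀e^(−kt): 2.162 × 0.3925 = 0.8487 mg/L.
At the second outfall, C = (13.89·0.8487 + 2.000·28.50) / (13.89 + 2.000) = 4.329 mg/L.

4.33 mg/L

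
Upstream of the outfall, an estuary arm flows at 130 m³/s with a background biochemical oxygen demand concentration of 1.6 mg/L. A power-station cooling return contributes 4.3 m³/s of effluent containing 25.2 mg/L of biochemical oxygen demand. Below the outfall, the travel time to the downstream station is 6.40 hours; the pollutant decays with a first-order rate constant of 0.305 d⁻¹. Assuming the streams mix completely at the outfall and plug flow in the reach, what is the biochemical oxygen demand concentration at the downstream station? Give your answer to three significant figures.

2.17 mg/L

Mass balance: C = (130.0·1.600 + 4.300·25.20) / 134.3 = 316.4/134.3 = 2.356 mg/L.
Applying C = C₀e^(−kt): 2.356 × 0.9219 = 2.172 mg/L.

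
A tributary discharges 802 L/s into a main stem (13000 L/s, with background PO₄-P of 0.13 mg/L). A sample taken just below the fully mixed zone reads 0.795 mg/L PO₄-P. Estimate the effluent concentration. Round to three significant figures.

11.6 mg/L

Mass balance: 13000·0.1300 + 802.0·Cₑ = 13800·0.7950
→ Cₑ = (13800·0.7950 − 13000·0.1300) / 802.0 = 11.57 mg/L.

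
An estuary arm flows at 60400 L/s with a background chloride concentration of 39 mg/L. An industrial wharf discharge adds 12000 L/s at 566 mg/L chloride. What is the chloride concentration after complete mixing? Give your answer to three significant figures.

126 mg/L

Mass balance: C = (60400·39.00 + 12000·566.0) / 72400 = 9148000/72400 = 126.3 mg/L.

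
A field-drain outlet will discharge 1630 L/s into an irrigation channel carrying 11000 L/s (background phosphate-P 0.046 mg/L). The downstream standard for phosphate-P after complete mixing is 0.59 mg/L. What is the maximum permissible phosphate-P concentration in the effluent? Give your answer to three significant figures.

4.26 mg/L

At the limit, (Qr·Cr + Qe·Cₑ)/(Qr + Qe) = 0.59:
Cₑ = (12630·0.59 − 11000·0.04600) / 1630 = 4.261 mg/L.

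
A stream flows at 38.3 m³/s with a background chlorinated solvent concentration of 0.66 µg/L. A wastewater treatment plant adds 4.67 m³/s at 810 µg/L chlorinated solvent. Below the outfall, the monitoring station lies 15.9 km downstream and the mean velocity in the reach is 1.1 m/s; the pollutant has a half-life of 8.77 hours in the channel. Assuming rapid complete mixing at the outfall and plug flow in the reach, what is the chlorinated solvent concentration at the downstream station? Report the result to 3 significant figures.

64.5 µg/L

Conservation of mass: C = (38.30·0.6600 + 4.670·810.0) / 42.97 = 3808/42.97 = 88.62 µg/L.
Travel time t = 15.9·1000 / 1.1 = 14450 s = 4.015 h.
Half-life 8.77 h → k = ln 2 / 8.77 = 0.07904 h⁻¹ = 1.897 d⁻¹.
After decay, C = 88.62 × e^(−kt) = 88.62 × 0.7281 = 64.52 µg/L.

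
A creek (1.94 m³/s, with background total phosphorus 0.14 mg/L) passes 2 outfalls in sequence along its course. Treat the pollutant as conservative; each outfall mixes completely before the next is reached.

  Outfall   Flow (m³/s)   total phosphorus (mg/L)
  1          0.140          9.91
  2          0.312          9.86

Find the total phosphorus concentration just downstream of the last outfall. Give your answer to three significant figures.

Below outfall 1: Q → 2.080 m³/s, C = (1.940·0.1400 + 0.1400·9.910)/2.080 = 0.7976 mg/L.
Below outfall 2: Q → 2.392 m³/s, C = (2.080·0.7976 + 0.3120·9.860)/2.392 = 1.980 mg/L.

1.98 mg/L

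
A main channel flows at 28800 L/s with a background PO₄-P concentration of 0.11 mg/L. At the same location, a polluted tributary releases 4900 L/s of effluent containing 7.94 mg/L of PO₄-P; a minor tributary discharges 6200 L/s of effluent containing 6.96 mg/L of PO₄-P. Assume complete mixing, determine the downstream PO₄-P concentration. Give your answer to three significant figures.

After mixing, C = (28800·0.1100 + 4900·7.940 + 6200·6.960) / 39900 = 85230/39900 = 2.136 mg/L.

2.14 mg/L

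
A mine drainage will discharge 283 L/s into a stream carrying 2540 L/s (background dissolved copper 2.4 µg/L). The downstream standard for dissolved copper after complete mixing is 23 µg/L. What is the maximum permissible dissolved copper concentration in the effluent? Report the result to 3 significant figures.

208 µg/L

At the limit, (Qr·Cr + Qe·Cₑ)/(Qr + Qe) = 23:
Cₑ = (2823·23 − 2540·2.400) / 283.0 = 207.9 µg/L.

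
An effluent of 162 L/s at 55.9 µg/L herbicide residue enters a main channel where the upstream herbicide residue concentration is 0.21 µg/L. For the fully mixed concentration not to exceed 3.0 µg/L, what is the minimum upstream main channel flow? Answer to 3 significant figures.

Set C_mix = 3.0: (Q·0.2100 + 162.0·55.90) / (Q + 162.0) = 3.0
→ Q = 162.0·(55.90 − 3.0)/(3.0 − 0.2100) = 3072 L/s.

3070 L/s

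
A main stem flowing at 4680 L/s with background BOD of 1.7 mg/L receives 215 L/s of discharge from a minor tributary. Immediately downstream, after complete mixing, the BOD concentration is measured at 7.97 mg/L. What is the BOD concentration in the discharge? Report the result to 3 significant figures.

Mass balance: 4680·1.700 + 215.0·Cₑ = 4895·7.970
→ Cₑ = (4895·7.970 − 4680·1.700) / 215.0 = 144.5 mg/L.

144 mg/L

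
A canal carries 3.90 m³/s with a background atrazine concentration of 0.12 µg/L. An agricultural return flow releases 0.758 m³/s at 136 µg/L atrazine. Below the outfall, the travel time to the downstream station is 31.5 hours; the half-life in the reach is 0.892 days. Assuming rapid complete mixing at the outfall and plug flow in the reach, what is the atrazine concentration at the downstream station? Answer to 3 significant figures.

8.02 µg/L

Conservation of mass: C = (3.900·0.1200 + 0.7580·136.0) / 4.658 = 103.6/4.658 = 22.23 µg/L.
Half-life 0.892 d → k = ln 2 / 0.892 = 0.7771 d⁻¹.
Decay over the reach: 22.23·exp(−kt) = 22.23·0.3606 = 8.017 µg/L.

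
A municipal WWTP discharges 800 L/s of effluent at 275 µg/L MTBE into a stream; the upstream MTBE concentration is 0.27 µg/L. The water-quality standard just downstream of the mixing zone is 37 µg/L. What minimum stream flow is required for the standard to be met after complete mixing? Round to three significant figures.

Set C_mix = 37: (Q·0.2700 + 800.0·275.0) / (Q + 800.0) = 37
→ Q = 800.0·(275.0 − 37)/(37 − 0.2700) = 5184 L/s.

5180 L/s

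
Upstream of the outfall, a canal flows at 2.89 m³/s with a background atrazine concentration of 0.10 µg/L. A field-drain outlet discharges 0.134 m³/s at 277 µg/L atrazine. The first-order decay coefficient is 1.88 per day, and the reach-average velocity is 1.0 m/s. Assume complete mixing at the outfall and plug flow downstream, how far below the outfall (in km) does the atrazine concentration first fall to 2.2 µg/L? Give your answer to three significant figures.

Mixed concentration C = ΣQC/ΣQ = (2.890·0.1000 + 0.1340·277.0) / 3.024 = 37.41/3.024 = 12.37 µg/L.
Set 12.37·exp(−k·t) = 2.2 → t = ln(12.37/2.2)/k = 79360 s = 22.04 h.
Distance = v·t = 1.0·79360 = 79360 m = 79.36 km.

79.4 km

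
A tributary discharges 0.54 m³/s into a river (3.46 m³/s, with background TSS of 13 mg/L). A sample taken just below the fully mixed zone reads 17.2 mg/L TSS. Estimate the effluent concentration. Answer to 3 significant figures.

44.1 mg/L

Mass balance: 3.460·13.00 + 0.5400·Cₑ = 4.000·17.20
→ Cₑ = (4.000·17.20 − 3.460·13.00) / 0.5400 = 44.11 mg/L.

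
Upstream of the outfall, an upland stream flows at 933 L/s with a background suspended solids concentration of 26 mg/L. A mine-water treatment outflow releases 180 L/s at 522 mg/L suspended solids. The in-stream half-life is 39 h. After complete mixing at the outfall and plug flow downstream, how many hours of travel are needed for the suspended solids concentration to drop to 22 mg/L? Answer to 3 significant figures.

88.6 h

Flow-weighted average: C = (933.0·26.00 + 180.0·522.0) / 1113 = 118200/1113 = 106.2 mg/L.
Half-life 39 h → k = ln 2 / 39 = 0.01777 h⁻¹ = 0.4266 d⁻¹.
106.2·exp(−k·t) = 22 → t = ln(106.2/22)/k = 318900 s = 88.59 h.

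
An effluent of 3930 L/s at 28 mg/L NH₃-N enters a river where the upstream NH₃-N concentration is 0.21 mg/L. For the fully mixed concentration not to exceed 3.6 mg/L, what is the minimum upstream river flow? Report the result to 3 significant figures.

Set C_mix = 3.6: (Q·0.2100 + 3930·28.00) / (Q + 3930) = 3.6
→ Q = 3930·(28.00 − 3.6)/(3.6 − 0.2100) = 28290 L/s.

28300 L/s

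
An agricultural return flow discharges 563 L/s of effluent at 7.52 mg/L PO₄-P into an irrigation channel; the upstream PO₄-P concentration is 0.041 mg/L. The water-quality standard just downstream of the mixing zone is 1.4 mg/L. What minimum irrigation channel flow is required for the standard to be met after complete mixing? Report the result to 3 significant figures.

Set C_mix = 1.4: (Q·0.04100 + 563.0·7.520) / (Q + 563.0) = 1.4
→ Q = 563.0·(7.520 − 1.4)/(1.4 − 0.04100) = 2535 L/s.

2540 L/s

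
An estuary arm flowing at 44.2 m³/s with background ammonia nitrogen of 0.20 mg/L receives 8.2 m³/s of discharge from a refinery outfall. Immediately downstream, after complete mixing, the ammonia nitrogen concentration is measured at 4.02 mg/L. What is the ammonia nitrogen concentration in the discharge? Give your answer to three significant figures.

Mass balance: 44.20·0.2000 + 8.200·Cₑ = 52.40·4.020
→ Cₑ = (52.40·4.020 − 44.20·0.2000) / 8.200 = 24.61 mg/L.

24.6 mg/L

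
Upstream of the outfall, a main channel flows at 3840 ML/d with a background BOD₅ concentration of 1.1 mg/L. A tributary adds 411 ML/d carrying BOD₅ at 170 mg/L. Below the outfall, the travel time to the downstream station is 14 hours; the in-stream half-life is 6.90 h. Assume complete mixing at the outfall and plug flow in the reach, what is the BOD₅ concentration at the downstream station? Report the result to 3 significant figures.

4.27 mg/L

Flow-weighted average: C = (3840·1.100 + 411.0·170.0) / 4251 = 74090/4251 = 17.43 mg/L.
Half-life 6.90 h → k = ln 2 / 6.90 = 0.1005 h⁻¹ = 2.411 d⁻¹.
Decay over the reach: 17.43·exp(−kt) = 17.43·0.2450 = 4.271 mg/L.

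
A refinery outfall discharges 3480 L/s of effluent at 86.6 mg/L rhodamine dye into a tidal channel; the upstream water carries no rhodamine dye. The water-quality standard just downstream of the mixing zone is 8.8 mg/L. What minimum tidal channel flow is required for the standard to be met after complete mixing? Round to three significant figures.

Set C_mix = 8.8: (Q·0 + 3480·86.60) / (Q + 3480) = 8.8
→ Q = 3480·(86.60 − 8.8)/(8.8 − 0) = 30770 L/s.

30800 L/s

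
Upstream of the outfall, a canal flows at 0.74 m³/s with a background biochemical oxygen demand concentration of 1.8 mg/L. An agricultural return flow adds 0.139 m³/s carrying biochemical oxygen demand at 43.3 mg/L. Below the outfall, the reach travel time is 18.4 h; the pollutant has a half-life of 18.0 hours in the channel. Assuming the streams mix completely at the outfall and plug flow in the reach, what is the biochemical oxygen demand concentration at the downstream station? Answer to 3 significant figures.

4.12 mg/L

Mixed concentration C = ΣQC/ΣQ = (0.7400·1.800 + 0.1390·43.30) / 0.8790 = 7.351/0.8790 = 8.363 mg/L.
Half-life 18.0 h → k = ln 2 / 18.0 = 0.03851 h⁻¹ = 0.9242 d⁻¹.
Decay over the reach: 8.363·exp(−kt) = 8.363·0.4924 = 4.117 mg/L.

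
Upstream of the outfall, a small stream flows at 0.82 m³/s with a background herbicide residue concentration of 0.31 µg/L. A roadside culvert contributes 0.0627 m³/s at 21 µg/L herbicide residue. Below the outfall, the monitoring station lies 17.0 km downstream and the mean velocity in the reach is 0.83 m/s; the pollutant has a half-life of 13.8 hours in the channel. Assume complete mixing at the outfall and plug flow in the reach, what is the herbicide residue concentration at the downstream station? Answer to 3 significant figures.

Conservation of mass: C = (0.8200·0.3100 + 0.06270·21.00) / 0.8827 = 1.571/0.8827 = 1.780 µg/L.
Travel time t = 17.0·1000 / 0.83 = 20480 s = 5.689 h.
Half-life 13.8 h → k = ln 2 / 13.8 = 0.05023 h⁻¹ = 1.205 d⁻¹.
Applying C = C₀e^(−kt): 1.780 × 0.7514 = 1.337 µg/L.

1.34 µg/L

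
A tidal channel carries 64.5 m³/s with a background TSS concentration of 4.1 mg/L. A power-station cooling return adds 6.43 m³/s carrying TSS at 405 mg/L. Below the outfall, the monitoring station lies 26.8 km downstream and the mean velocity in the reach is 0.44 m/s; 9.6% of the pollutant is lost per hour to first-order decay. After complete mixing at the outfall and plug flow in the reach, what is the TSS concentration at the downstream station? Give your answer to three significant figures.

7.33 mg/L

Conservation of mass: C = (64.50·4.100 + 6.430·405.0) / 70.93 = 2869/70.93 = 40.44 mg/L.
Travel time t = 26.8·1000 / 0.44 = 60910 s = 16.92 h.
9.6%/h lost → k = −ln(1 − 0.096) = 0.1009 h⁻¹.
Decay over the reach: 40.44·exp(−kt) = 40.44·0.1813 = 7.332 mg/L.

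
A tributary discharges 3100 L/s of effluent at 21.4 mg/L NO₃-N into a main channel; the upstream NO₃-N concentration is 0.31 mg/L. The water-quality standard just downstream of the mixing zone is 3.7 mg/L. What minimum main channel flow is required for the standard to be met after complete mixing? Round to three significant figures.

Set C_mix = 3.7: (Q·0.3100 + 3100·21.40) / (Q + 3100) = 3.7
→ Q = 3100·(21.40 − 3.7)/(3.7 − 0.3100) = 16190 L/s.

16200 L/s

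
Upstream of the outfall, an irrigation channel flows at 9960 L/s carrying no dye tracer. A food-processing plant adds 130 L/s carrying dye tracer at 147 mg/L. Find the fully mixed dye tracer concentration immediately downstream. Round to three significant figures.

Mixed concentration C = ΣQC/ΣQ = (9960·0 + 130.0·147.0) / 10090 = 19110/10090 = 1.894 mg/L.

1.89 mg/L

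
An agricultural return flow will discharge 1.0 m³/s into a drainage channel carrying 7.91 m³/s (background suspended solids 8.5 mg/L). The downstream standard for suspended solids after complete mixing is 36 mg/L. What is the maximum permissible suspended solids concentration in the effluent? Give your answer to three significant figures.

254 mg/L

At the limit, (Qr·Cr + Qe·Cₑ)/(Qr + Qe) = 36:
Cₑ = (8.910·36 − 7.910·8.500) / 1.000 = 253.5 mg/L.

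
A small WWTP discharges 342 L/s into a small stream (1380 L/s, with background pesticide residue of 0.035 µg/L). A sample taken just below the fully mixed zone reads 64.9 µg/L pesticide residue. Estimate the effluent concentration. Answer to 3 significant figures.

327 µg/L

Mass balance: 1380·0.03500 + 342.0·Cₑ = 1722·64.90
→ Cₑ = (1722·64.90 − 1380·0.03500) / 342.0 = 326.6 µg/L.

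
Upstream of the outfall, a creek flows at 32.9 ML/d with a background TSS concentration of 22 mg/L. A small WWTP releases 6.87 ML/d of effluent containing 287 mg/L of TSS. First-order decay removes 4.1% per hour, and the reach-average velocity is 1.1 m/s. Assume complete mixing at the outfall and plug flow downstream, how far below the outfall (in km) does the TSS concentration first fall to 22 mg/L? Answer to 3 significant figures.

Flow-weighted average: C = (32.90·22.00 + 6.870·287.0) / 39.77 = 2695/39.77 = 67.78 mg/L.
4.1%/h lost → k = −ln(1 − 0.041) = 0.04186 h⁻¹.
Set 67.78·exp(−k·t) = 22 → t = ln(67.78/22)/k = 96760 s = 26.88 h.
Distance = v·t = 1.1·96760 = 106400 m = 106.4 km.

106 km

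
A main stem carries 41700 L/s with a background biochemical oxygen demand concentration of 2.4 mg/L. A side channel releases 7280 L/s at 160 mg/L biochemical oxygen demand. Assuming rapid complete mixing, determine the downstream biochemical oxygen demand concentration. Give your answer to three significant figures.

After mixing, C = (41700·2.400 + 7280·160.0) / 48980 = 1265000/48980 = 25.82 mg/L.

25.8 mg/L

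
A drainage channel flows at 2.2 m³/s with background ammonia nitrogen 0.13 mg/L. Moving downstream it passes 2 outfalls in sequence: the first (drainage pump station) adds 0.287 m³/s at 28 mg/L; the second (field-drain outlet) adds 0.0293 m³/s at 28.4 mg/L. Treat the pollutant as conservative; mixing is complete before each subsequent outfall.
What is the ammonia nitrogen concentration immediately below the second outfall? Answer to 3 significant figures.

3.64 mg/L

After outfall 1: Q = 2.200 + 0.2870 = 2.487 m³/s; C = (2.200·0.1300 + 0.2870·28.00)/2.487 = 3.346 mg/L.
After outfall 2: Q = 2.487 + 0.02930 = 2.516 m³/s; C = (2.487·3.346 + 0.02930·28.40)/2.516 = 3.638 mg/L.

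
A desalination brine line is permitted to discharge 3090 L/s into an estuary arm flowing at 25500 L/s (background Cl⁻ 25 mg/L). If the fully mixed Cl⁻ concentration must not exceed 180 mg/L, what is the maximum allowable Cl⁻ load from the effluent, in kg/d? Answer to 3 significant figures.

390000 kg/d

Mass balance at the limit: 25500·25.00 + 3090·Cₑ = 28590·180 → Cₑ = 1459 mg/L.
3090 L/s = 3.090 m³/s. Load = 3.090 m³/s × 1459 g/m³ × 86 400 s/d = 389600 kg/d.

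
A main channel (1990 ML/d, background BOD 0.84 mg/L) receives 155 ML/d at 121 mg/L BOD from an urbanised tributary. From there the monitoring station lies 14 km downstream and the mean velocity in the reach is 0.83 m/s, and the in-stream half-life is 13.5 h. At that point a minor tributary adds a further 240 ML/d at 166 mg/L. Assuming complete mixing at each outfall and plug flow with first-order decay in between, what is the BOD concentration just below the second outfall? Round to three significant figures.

23.4 mg/L

Mass balance: C = (1990·0.8400 + 155.0·121.0) / 2145 = 20430/2145 = 9.523 mg/L; combined flow 2145 ML/d.
Travel time t = 14·1000 / 0.83 = 16870 s = 4.685 h.
Half-life 13.5 h → k = ln 2 / 13.5 = 0.05134 h⁻¹ = 1.232 d⁻¹.
Applying C = C₀e^(−kt): 9.523 × 0.7862 = 7.487 mg/L.
At the second outfall, C = (2145·7.487 + 240.0·166.0) / (2145 + 240.0) = 23.44 mg/L.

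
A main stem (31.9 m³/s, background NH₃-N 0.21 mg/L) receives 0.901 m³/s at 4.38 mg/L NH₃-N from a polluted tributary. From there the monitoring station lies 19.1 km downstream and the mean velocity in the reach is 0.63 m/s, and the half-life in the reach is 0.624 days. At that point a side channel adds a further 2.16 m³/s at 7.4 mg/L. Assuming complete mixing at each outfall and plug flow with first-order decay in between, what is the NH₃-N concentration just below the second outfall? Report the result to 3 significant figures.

Conservation of mass: C = (31.90·0.2100 + 0.9010·4.380) / 32.80 = 10.65/32.80 = 0.3245 mg/L; combined flow 32.80 m³/s.
Travel time t = 19.1·1000 / 0.63 = 30320 s = 8.422 h.
Half-life 0.624 d → k = ln 2 / 0.624 = 1.111 d⁻¹.
Decay over the reach: 0.3245·exp(−kt) = 0.3245·0.6772 = 0.2198 mg/L.
At the second outfall, C = (32.80·0.2198 + 2.160·7.400) / (32.80 + 2.160) = 0.6634 mg/L.

0.663 mg/L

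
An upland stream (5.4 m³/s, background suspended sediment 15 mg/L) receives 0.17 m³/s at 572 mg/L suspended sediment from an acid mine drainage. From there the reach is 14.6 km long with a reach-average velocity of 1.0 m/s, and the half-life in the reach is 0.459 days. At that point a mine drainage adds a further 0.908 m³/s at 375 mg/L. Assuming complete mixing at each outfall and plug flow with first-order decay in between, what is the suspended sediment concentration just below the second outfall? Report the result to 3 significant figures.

73.9 mg/L

After mixing, C = (5.400·15.00 + 0.1700·572.0) / 5.570 = 178.2/5.570 = 32.00 mg/L; combined flow 5.570 m³/s.
Travel time t = 14.6·1000 / 1.0 = 14600 s = 4.056 h.
Half-life 0.459 d → k = ln 2 / 0.459 = 1.510 d⁻¹.
Decay over the reach: 32.00·exp(−kt) = 32.00·0.7748 = 24.79 mg/L.
At the second outfall, C = (5.570·24.79 + 0.9080·375.0) / (5.570 + 0.9080) = 73.88 mg/L.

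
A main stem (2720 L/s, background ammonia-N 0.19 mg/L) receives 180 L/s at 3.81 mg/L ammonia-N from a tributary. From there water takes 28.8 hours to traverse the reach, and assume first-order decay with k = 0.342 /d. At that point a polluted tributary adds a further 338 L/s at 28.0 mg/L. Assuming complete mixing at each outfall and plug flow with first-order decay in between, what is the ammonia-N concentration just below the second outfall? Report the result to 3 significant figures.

Flow-weighted average: C = (2720·0.1900 + 180.0·3.810) / 2900 = 1203/2900 = 0.4147 mg/L; combined flow 2900 L/s.
Applying C = C₀e^(−kt): 0.4147 × 0.6634 = 0.2751 mg/L.
Second outfall: C = (2900·0.2751 + 338.0·28.00)/3238 = 3.169 mg/L.

3.17 mg/L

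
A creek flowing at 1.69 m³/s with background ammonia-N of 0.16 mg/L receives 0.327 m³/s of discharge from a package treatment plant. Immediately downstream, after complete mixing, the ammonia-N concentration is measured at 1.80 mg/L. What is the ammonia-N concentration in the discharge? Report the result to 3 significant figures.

10.3 mg/L

Mass balance: 1.690·0.1600 + 0.3270·Cₑ = 2.017·1.800
→ Cₑ = (2.017·1.800 − 1.690·0.1600) / 0.3270 = 10.28 mg/L.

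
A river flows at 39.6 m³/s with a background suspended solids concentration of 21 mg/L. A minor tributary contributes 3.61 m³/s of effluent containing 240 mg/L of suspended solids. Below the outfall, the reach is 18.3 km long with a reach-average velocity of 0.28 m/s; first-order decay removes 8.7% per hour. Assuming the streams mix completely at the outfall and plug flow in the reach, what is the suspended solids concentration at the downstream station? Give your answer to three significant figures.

Flow-weighted average: C = (39.60·21.00 + 3.610·240.0) / 43.21 = 1698/43.21 = 39.30 mg/L.
Travel time t = 18.3·1000 / 0.28 = 65360 s = 18.15 h.
8.7%/h lost → k = −ln(1 − 0.087) = 0.09102 h⁻¹.
Decay over the reach: 39.30·exp(−kt) = 39.30·0.1916 = 7.529 mg/L.

7.53 mg/L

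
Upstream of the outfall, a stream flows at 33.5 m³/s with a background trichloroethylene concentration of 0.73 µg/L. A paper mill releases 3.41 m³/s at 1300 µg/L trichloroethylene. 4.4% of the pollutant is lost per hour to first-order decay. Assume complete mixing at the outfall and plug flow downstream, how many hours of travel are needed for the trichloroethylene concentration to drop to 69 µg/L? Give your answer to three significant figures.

12.4 h

Mass balance: C = (33.50·0.7300 + 3.410·1300) / 36.91 = 4457/36.91 = 120.8 µg/L.
4.4%/h lost → k = −ln(1 − 0.044) = 0.04500 h⁻¹.
120.8·exp(−k·t) = 69 → t = ln(120.8/69)/k = 44780 s = 12.44 h.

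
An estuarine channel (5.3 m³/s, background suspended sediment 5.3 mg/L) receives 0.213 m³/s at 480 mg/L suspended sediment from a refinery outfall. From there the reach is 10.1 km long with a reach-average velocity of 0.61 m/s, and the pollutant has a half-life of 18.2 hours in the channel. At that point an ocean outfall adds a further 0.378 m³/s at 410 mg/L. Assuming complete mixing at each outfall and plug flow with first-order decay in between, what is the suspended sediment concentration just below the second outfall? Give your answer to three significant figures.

44.9 mg/L

After mixing, C = (5.300·5.300 + 0.2130·480.0) / 5.513 = 130.3/5.513 = 23.64 mg/L; combined flow 5.513 m³/s.
Travel time t = 10.1·1000 / 0.61 = 16560 s = 4.599 h.
Half-life 18.2 h → k = ln 2 / 18.2 = 0.03809 h⁻¹ = 0.9140 d⁻¹.
Applying C = C₀e^(−kt): 23.64 × 0.8393 = 19.84 mg/L.
Second outfall: C = (5.513·19.84 + 0.3780·410.0)/5.891 = 44.88 mg/L.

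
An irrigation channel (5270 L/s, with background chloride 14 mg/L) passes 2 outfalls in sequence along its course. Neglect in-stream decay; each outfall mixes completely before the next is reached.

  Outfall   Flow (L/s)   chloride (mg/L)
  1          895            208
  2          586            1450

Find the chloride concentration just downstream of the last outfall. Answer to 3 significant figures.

164 mg/L

Outfall 1: combined Q = 6165 L/s; C = (5270·14.00 + 895.0·208.0)/6165 = 42.16 mg/L.
Outfall 2: combined Q = 6751 L/s; C = (6165·42.16 + 586.0·1450)/6751 = 164.4 mg/L.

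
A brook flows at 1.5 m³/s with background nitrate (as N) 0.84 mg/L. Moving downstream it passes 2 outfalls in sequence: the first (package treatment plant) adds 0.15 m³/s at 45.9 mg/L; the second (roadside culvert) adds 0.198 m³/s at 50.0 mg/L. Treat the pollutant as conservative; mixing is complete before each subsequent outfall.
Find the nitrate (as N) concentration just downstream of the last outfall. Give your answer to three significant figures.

After outfall 1: Q = 1.500 + 0.1500 = 1.650 m³/s; C = (1.500·0.8400 + 0.1500·45.90)/1.650 = 4.936 mg/L.
After outfall 2: Q = 1.650 + 0.1980 = 1.848 m³/s; C = (1.650·4.936 + 0.1980·50.00)/1.848 = 9.765 mg/L.

9.76 mg/L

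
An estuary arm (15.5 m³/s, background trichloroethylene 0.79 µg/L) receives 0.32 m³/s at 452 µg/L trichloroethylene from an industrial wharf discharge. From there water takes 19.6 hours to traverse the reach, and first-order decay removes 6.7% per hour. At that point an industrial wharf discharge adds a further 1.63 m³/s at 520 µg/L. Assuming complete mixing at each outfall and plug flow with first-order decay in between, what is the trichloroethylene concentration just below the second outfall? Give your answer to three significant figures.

Mass balance: C = (15.50·0.7900 + 0.3200·452.0) / 15.82 = 156.9/15.82 = 9.917 µg/L; combined flow 15.82 m³/s.
6.7%/h lost → k = −ln(1 − 0.067) = 0.06935 h⁻¹.
After decay, C = 9.917 × e^(−kt) = 9.917 × 0.2569 = 2.547 µg/L.
Second outfall: C = (15.82·2.547 + 1.630·520.0)/17.45 = 50.88 µg/L.

50.9 µg/L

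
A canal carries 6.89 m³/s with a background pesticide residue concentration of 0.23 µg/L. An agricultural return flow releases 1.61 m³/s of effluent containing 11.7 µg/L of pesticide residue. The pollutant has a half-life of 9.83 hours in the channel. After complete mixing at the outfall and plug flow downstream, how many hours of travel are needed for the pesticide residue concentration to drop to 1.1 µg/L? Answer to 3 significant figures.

Conservation of mass: C = (6.890·0.2300 + 1.610·11.70) / 8.500 = 20.42/8.500 = 2.403 µg/L.
Half-life 9.83 h → k = ln 2 / 9.83 = 0.07051 h⁻¹ = 1.692 d⁻¹.
2.403·exp(−k·t) = 1.1 → t = ln(2.403/1.1)/k = 39880 s = 11.08 h.

11.1 h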